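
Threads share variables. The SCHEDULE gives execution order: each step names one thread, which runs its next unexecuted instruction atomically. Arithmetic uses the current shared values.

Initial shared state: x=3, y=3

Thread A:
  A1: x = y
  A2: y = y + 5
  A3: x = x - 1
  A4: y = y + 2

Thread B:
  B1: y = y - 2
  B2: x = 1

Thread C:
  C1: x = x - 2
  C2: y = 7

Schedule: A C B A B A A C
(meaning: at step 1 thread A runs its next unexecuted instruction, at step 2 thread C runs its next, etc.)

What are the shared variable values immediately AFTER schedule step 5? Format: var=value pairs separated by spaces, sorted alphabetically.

Step 1: thread A executes A1 (x = y). Shared: x=3 y=3. PCs: A@1 B@0 C@0
Step 2: thread C executes C1 (x = x - 2). Shared: x=1 y=3. PCs: A@1 B@0 C@1
Step 3: thread B executes B1 (y = y - 2). Shared: x=1 y=1. PCs: A@1 B@1 C@1
Step 4: thread A executes A2 (y = y + 5). Shared: x=1 y=6. PCs: A@2 B@1 C@1
Step 5: thread B executes B2 (x = 1). Shared: x=1 y=6. PCs: A@2 B@2 C@1

Answer: x=1 y=6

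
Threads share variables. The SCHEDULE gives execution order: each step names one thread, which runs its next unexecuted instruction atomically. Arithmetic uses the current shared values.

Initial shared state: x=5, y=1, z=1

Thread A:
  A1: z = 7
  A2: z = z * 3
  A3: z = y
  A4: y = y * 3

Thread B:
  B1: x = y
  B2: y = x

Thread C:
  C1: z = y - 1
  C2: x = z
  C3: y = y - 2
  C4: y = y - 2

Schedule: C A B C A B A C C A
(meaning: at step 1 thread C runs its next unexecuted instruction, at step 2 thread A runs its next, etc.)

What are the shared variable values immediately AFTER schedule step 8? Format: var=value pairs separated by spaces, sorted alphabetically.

Answer: x=7 y=5 z=7

Derivation:
Step 1: thread C executes C1 (z = y - 1). Shared: x=5 y=1 z=0. PCs: A@0 B@0 C@1
Step 2: thread A executes A1 (z = 7). Shared: x=5 y=1 z=7. PCs: A@1 B@0 C@1
Step 3: thread B executes B1 (x = y). Shared: x=1 y=1 z=7. PCs: A@1 B@1 C@1
Step 4: thread C executes C2 (x = z). Shared: x=7 y=1 z=7. PCs: A@1 B@1 C@2
Step 5: thread A executes A2 (z = z * 3). Shared: x=7 y=1 z=21. PCs: A@2 B@1 C@2
Step 6: thread B executes B2 (y = x). Shared: x=7 y=7 z=21. PCs: A@2 B@2 C@2
Step 7: thread A executes A3 (z = y). Shared: x=7 y=7 z=7. PCs: A@3 B@2 C@2
Step 8: thread C executes C3 (y = y - 2). Shared: x=7 y=5 z=7. PCs: A@3 B@2 C@3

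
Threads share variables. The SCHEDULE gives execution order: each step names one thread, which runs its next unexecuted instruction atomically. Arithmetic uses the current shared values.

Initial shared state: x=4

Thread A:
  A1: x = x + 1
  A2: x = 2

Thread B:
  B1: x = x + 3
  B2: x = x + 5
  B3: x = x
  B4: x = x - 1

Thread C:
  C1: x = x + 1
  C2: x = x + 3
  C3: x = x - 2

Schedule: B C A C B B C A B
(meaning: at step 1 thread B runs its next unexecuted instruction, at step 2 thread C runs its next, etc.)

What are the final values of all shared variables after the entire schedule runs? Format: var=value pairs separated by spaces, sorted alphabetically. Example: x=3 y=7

Step 1: thread B executes B1 (x = x + 3). Shared: x=7. PCs: A@0 B@1 C@0
Step 2: thread C executes C1 (x = x + 1). Shared: x=8. PCs: A@0 B@1 C@1
Step 3: thread A executes A1 (x = x + 1). Shared: x=9. PCs: A@1 B@1 C@1
Step 4: thread C executes C2 (x = x + 3). Shared: x=12. PCs: A@1 B@1 C@2
Step 5: thread B executes B2 (x = x + 5). Shared: x=17. PCs: A@1 B@2 C@2
Step 6: thread B executes B3 (x = x). Shared: x=17. PCs: A@1 B@3 C@2
Step 7: thread C executes C3 (x = x - 2). Shared: x=15. PCs: A@1 B@3 C@3
Step 8: thread A executes A2 (x = 2). Shared: x=2. PCs: A@2 B@3 C@3
Step 9: thread B executes B4 (x = x - 1). Shared: x=1. PCs: A@2 B@4 C@3

Answer: x=1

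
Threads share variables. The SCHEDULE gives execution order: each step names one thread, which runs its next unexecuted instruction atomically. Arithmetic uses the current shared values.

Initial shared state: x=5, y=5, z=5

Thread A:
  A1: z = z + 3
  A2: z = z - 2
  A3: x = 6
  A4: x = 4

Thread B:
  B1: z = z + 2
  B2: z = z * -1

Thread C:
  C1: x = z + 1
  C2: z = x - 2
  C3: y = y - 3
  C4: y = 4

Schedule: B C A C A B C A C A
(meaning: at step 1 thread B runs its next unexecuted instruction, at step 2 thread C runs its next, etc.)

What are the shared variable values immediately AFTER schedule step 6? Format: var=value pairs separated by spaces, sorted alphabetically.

Step 1: thread B executes B1 (z = z + 2). Shared: x=5 y=5 z=7. PCs: A@0 B@1 C@0
Step 2: thread C executes C1 (x = z + 1). Shared: x=8 y=5 z=7. PCs: A@0 B@1 C@1
Step 3: thread A executes A1 (z = z + 3). Shared: x=8 y=5 z=10. PCs: A@1 B@1 C@1
Step 4: thread C executes C2 (z = x - 2). Shared: x=8 y=5 z=6. PCs: A@1 B@1 C@2
Step 5: thread A executes A2 (z = z - 2). Shared: x=8 y=5 z=4. PCs: A@2 B@1 C@2
Step 6: thread B executes B2 (z = z * -1). Shared: x=8 y=5 z=-4. PCs: A@2 B@2 C@2

Answer: x=8 y=5 z=-4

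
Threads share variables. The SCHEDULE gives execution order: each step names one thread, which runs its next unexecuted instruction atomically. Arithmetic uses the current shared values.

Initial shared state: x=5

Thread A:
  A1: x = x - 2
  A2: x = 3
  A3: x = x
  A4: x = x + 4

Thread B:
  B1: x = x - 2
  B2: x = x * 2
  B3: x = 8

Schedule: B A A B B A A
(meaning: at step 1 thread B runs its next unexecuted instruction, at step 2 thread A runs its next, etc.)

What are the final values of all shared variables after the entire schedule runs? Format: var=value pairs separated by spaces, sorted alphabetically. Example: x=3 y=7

Answer: x=12

Derivation:
Step 1: thread B executes B1 (x = x - 2). Shared: x=3. PCs: A@0 B@1
Step 2: thread A executes A1 (x = x - 2). Shared: x=1. PCs: A@1 B@1
Step 3: thread A executes A2 (x = 3). Shared: x=3. PCs: A@2 B@1
Step 4: thread B executes B2 (x = x * 2). Shared: x=6. PCs: A@2 B@2
Step 5: thread B executes B3 (x = 8). Shared: x=8. PCs: A@2 B@3
Step 6: thread A executes A3 (x = x). Shared: x=8. PCs: A@3 B@3
Step 7: thread A executes A4 (x = x + 4). Shared: x=12. PCs: A@4 B@3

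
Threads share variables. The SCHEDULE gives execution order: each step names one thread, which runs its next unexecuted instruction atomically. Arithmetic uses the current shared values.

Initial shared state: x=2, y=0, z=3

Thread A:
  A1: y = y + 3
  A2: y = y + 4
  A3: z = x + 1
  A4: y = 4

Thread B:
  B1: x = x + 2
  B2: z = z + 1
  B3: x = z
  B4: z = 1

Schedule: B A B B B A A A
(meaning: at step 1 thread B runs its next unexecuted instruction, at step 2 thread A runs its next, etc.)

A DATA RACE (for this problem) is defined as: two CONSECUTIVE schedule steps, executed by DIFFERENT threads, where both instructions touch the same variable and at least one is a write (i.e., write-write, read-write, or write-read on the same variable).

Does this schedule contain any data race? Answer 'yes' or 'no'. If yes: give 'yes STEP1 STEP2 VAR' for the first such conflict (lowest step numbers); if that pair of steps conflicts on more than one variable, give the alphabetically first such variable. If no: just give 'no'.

Answer: no

Derivation:
Steps 1,2: B(r=x,w=x) vs A(r=y,w=y). No conflict.
Steps 2,3: A(r=y,w=y) vs B(r=z,w=z). No conflict.
Steps 3,4: same thread (B). No race.
Steps 4,5: same thread (B). No race.
Steps 5,6: B(r=-,w=z) vs A(r=y,w=y). No conflict.
Steps 6,7: same thread (A). No race.
Steps 7,8: same thread (A). No race.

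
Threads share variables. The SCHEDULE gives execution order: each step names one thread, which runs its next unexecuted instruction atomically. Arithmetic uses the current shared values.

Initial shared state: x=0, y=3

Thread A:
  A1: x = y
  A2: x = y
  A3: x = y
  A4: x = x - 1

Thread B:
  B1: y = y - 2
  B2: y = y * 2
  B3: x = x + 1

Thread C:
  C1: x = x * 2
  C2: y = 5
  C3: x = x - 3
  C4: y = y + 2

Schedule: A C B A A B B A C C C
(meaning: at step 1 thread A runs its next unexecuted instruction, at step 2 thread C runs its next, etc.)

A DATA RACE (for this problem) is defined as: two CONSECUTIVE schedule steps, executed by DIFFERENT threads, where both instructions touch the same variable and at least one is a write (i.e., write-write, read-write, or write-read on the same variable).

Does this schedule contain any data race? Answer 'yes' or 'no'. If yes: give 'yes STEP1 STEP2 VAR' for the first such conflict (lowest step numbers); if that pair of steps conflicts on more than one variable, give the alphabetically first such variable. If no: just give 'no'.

Steps 1,2: A(x = y) vs C(x = x * 2). RACE on x (W-W).
Steps 2,3: C(r=x,w=x) vs B(r=y,w=y). No conflict.
Steps 3,4: B(y = y - 2) vs A(x = y). RACE on y (W-R).
Steps 4,5: same thread (A). No race.
Steps 5,6: A(x = y) vs B(y = y * 2). RACE on y (R-W).
Steps 6,7: same thread (B). No race.
Steps 7,8: B(x = x + 1) vs A(x = x - 1). RACE on x (W-W).
Steps 8,9: A(r=x,w=x) vs C(r=-,w=y). No conflict.
Steps 9,10: same thread (C). No race.
Steps 10,11: same thread (C). No race.
First conflict at steps 1,2.

Answer: yes 1 2 x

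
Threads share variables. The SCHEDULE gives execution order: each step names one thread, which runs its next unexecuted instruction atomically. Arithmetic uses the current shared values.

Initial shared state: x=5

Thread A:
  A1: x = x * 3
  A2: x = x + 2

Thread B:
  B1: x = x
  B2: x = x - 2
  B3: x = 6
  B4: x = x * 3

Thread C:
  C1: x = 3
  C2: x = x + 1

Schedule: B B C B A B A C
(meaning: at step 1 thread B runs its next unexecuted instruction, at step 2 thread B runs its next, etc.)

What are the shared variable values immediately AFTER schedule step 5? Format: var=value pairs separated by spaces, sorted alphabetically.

Step 1: thread B executes B1 (x = x). Shared: x=5. PCs: A@0 B@1 C@0
Step 2: thread B executes B2 (x = x - 2). Shared: x=3. PCs: A@0 B@2 C@0
Step 3: thread C executes C1 (x = 3). Shared: x=3. PCs: A@0 B@2 C@1
Step 4: thread B executes B3 (x = 6). Shared: x=6. PCs: A@0 B@3 C@1
Step 5: thread A executes A1 (x = x * 3). Shared: x=18. PCs: A@1 B@3 C@1

Answer: x=18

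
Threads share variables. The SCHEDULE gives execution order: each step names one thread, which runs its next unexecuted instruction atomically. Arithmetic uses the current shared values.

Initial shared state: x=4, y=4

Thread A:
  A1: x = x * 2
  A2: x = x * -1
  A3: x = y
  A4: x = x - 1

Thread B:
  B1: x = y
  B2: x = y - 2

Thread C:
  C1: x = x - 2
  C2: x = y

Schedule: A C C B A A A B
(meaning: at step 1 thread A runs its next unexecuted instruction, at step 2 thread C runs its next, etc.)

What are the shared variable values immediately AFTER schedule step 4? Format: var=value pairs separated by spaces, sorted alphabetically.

Step 1: thread A executes A1 (x = x * 2). Shared: x=8 y=4. PCs: A@1 B@0 C@0
Step 2: thread C executes C1 (x = x - 2). Shared: x=6 y=4. PCs: A@1 B@0 C@1
Step 3: thread C executes C2 (x = y). Shared: x=4 y=4. PCs: A@1 B@0 C@2
Step 4: thread B executes B1 (x = y). Shared: x=4 y=4. PCs: A@1 B@1 C@2

Answer: x=4 y=4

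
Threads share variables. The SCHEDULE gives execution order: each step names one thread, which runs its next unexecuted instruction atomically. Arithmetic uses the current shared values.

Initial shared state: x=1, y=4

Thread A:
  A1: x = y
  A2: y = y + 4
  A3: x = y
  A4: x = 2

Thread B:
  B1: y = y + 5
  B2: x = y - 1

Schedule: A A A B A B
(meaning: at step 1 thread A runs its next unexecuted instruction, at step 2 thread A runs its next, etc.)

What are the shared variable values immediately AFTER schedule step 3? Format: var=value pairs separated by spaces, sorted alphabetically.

Answer: x=8 y=8

Derivation:
Step 1: thread A executes A1 (x = y). Shared: x=4 y=4. PCs: A@1 B@0
Step 2: thread A executes A2 (y = y + 4). Shared: x=4 y=8. PCs: A@2 B@0
Step 3: thread A executes A3 (x = y). Shared: x=8 y=8. PCs: A@3 B@0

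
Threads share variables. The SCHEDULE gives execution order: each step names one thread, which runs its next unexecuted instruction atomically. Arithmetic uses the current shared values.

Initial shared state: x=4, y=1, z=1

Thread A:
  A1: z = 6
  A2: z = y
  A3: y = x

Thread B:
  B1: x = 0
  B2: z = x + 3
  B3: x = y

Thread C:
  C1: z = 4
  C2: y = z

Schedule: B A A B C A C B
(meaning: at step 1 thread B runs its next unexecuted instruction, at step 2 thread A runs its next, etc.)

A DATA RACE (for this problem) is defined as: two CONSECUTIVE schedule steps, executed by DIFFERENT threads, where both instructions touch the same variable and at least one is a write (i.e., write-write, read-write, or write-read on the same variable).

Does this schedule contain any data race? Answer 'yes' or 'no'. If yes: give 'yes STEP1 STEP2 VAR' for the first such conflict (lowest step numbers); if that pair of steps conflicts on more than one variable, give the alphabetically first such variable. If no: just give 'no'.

Answer: yes 3 4 z

Derivation:
Steps 1,2: B(r=-,w=x) vs A(r=-,w=z). No conflict.
Steps 2,3: same thread (A). No race.
Steps 3,4: A(z = y) vs B(z = x + 3). RACE on z (W-W).
Steps 4,5: B(z = x + 3) vs C(z = 4). RACE on z (W-W).
Steps 5,6: C(r=-,w=z) vs A(r=x,w=y). No conflict.
Steps 6,7: A(y = x) vs C(y = z). RACE on y (W-W).
Steps 7,8: C(y = z) vs B(x = y). RACE on y (W-R).
First conflict at steps 3,4.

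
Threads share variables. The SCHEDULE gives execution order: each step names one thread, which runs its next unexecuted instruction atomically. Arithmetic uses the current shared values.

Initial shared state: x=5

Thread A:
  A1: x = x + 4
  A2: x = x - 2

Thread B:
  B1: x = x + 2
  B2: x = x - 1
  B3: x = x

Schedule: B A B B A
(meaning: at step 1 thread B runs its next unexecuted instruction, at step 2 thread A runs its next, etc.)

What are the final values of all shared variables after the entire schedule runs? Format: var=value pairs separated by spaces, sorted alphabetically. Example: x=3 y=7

Answer: x=8

Derivation:
Step 1: thread B executes B1 (x = x + 2). Shared: x=7. PCs: A@0 B@1
Step 2: thread A executes A1 (x = x + 4). Shared: x=11. PCs: A@1 B@1
Step 3: thread B executes B2 (x = x - 1). Shared: x=10. PCs: A@1 B@2
Step 4: thread B executes B3 (x = x). Shared: x=10. PCs: A@1 B@3
Step 5: thread A executes A2 (x = x - 2). Shared: x=8. PCs: A@2 B@3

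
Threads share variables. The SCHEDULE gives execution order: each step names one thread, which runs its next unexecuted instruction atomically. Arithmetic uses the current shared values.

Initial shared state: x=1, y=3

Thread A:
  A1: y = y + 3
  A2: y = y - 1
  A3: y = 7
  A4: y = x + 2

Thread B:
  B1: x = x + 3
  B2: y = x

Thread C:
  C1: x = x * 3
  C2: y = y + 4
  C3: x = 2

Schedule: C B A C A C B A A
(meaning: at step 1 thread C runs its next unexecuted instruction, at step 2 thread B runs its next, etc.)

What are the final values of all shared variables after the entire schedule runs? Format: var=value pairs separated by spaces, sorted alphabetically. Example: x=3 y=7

Step 1: thread C executes C1 (x = x * 3). Shared: x=3 y=3. PCs: A@0 B@0 C@1
Step 2: thread B executes B1 (x = x + 3). Shared: x=6 y=3. PCs: A@0 B@1 C@1
Step 3: thread A executes A1 (y = y + 3). Shared: x=6 y=6. PCs: A@1 B@1 C@1
Step 4: thread C executes C2 (y = y + 4). Shared: x=6 y=10. PCs: A@1 B@1 C@2
Step 5: thread A executes A2 (y = y - 1). Shared: x=6 y=9. PCs: A@2 B@1 C@2
Step 6: thread C executes C3 (x = 2). Shared: x=2 y=9. PCs: A@2 B@1 C@3
Step 7: thread B executes B2 (y = x). Shared: x=2 y=2. PCs: A@2 B@2 C@3
Step 8: thread A executes A3 (y = 7). Shared: x=2 y=7. PCs: A@3 B@2 C@3
Step 9: thread A executes A4 (y = x + 2). Shared: x=2 y=4. PCs: A@4 B@2 C@3

Answer: x=2 y=4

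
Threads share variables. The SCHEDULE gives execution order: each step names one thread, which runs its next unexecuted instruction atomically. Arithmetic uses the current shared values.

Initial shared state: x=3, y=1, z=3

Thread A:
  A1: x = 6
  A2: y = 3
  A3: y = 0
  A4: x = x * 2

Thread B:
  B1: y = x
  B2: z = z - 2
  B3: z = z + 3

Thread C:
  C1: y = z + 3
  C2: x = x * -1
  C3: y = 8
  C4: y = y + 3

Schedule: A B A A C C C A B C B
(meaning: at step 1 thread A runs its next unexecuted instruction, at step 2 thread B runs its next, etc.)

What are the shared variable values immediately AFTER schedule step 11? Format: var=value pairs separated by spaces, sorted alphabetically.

Step 1: thread A executes A1 (x = 6). Shared: x=6 y=1 z=3. PCs: A@1 B@0 C@0
Step 2: thread B executes B1 (y = x). Shared: x=6 y=6 z=3. PCs: A@1 B@1 C@0
Step 3: thread A executes A2 (y = 3). Shared: x=6 y=3 z=3. PCs: A@2 B@1 C@0
Step 4: thread A executes A3 (y = 0). Shared: x=6 y=0 z=3. PCs: A@3 B@1 C@0
Step 5: thread C executes C1 (y = z + 3). Shared: x=6 y=6 z=3. PCs: A@3 B@1 C@1
Step 6: thread C executes C2 (x = x * -1). Shared: x=-6 y=6 z=3. PCs: A@3 B@1 C@2
Step 7: thread C executes C3 (y = 8). Shared: x=-6 y=8 z=3. PCs: A@3 B@1 C@3
Step 8: thread A executes A4 (x = x * 2). Shared: x=-12 y=8 z=3. PCs: A@4 B@1 C@3
Step 9: thread B executes B2 (z = z - 2). Shared: x=-12 y=8 z=1. PCs: A@4 B@2 C@3
Step 10: thread C executes C4 (y = y + 3). Shared: x=-12 y=11 z=1. PCs: A@4 B@2 C@4
Step 11: thread B executes B3 (z = z + 3). Shared: x=-12 y=11 z=4. PCs: A@4 B@3 C@4

Answer: x=-12 y=11 z=4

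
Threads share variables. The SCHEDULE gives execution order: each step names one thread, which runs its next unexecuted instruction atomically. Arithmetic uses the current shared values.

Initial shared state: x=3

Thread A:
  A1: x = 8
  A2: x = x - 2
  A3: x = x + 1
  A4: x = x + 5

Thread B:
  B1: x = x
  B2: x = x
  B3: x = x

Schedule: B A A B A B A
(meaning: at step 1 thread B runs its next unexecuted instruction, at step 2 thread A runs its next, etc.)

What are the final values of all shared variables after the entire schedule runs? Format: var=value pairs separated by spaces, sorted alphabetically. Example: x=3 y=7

Step 1: thread B executes B1 (x = x). Shared: x=3. PCs: A@0 B@1
Step 2: thread A executes A1 (x = 8). Shared: x=8. PCs: A@1 B@1
Step 3: thread A executes A2 (x = x - 2). Shared: x=6. PCs: A@2 B@1
Step 4: thread B executes B2 (x = x). Shared: x=6. PCs: A@2 B@2
Step 5: thread A executes A3 (x = x + 1). Shared: x=7. PCs: A@3 B@2
Step 6: thread B executes B3 (x = x). Shared: x=7. PCs: A@3 B@3
Step 7: thread A executes A4 (x = x + 5). Shared: x=12. PCs: A@4 B@3

Answer: x=12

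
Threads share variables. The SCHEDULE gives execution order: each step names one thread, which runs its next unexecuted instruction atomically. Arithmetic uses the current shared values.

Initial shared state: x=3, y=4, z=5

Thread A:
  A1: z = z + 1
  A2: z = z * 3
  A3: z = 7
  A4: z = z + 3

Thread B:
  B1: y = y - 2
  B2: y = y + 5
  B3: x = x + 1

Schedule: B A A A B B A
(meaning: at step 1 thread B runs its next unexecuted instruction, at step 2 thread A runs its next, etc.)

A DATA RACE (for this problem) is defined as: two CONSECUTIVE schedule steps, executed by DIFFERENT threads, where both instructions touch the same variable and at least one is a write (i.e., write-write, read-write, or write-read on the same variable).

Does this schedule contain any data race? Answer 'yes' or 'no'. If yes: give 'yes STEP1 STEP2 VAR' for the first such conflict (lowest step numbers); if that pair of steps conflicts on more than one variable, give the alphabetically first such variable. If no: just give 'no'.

Answer: no

Derivation:
Steps 1,2: B(r=y,w=y) vs A(r=z,w=z). No conflict.
Steps 2,3: same thread (A). No race.
Steps 3,4: same thread (A). No race.
Steps 4,5: A(r=-,w=z) vs B(r=y,w=y). No conflict.
Steps 5,6: same thread (B). No race.
Steps 6,7: B(r=x,w=x) vs A(r=z,w=z). No conflict.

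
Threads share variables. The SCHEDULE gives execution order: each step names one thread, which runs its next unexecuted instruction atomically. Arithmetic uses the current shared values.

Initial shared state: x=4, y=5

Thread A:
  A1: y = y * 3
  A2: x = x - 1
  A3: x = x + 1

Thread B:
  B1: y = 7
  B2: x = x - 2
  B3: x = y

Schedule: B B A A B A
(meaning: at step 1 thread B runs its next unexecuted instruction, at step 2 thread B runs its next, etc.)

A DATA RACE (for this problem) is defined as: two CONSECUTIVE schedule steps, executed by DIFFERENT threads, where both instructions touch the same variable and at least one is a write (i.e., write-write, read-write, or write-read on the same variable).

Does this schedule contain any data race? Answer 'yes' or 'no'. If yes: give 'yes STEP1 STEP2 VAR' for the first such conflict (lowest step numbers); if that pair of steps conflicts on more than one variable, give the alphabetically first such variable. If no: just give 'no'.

Answer: yes 4 5 x

Derivation:
Steps 1,2: same thread (B). No race.
Steps 2,3: B(r=x,w=x) vs A(r=y,w=y). No conflict.
Steps 3,4: same thread (A). No race.
Steps 4,5: A(x = x - 1) vs B(x = y). RACE on x (W-W).
Steps 5,6: B(x = y) vs A(x = x + 1). RACE on x (W-W).
First conflict at steps 4,5.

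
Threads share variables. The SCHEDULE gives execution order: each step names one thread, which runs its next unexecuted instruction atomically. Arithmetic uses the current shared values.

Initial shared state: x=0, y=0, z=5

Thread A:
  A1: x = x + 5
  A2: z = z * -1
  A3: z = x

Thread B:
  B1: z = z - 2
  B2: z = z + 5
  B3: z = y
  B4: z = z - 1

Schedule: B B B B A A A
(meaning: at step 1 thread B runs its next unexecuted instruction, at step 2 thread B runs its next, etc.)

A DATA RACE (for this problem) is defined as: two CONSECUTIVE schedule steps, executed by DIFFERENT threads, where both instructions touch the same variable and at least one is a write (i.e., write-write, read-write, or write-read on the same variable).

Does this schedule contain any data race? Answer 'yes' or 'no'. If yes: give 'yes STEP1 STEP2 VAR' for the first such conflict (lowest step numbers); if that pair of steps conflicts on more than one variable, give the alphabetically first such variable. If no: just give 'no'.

Answer: no

Derivation:
Steps 1,2: same thread (B). No race.
Steps 2,3: same thread (B). No race.
Steps 3,4: same thread (B). No race.
Steps 4,5: B(r=z,w=z) vs A(r=x,w=x). No conflict.
Steps 5,6: same thread (A). No race.
Steps 6,7: same thread (A). No race.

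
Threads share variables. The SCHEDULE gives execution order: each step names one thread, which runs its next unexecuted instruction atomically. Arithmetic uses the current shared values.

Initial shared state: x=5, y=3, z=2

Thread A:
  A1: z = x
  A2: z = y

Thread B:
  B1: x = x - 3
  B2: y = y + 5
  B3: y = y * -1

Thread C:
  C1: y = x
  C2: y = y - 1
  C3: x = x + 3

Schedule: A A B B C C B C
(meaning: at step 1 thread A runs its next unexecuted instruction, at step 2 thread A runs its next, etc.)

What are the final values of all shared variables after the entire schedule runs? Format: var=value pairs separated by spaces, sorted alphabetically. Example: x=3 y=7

Answer: x=5 y=-1 z=3

Derivation:
Step 1: thread A executes A1 (z = x). Shared: x=5 y=3 z=5. PCs: A@1 B@0 C@0
Step 2: thread A executes A2 (z = y). Shared: x=5 y=3 z=3. PCs: A@2 B@0 C@0
Step 3: thread B executes B1 (x = x - 3). Shared: x=2 y=3 z=3. PCs: A@2 B@1 C@0
Step 4: thread B executes B2 (y = y + 5). Shared: x=2 y=8 z=3. PCs: A@2 B@2 C@0
Step 5: thread C executes C1 (y = x). Shared: x=2 y=2 z=3. PCs: A@2 B@2 C@1
Step 6: thread C executes C2 (y = y - 1). Shared: x=2 y=1 z=3. PCs: A@2 B@2 C@2
Step 7: thread B executes B3 (y = y * -1). Shared: x=2 y=-1 z=3. PCs: A@2 B@3 C@2
Step 8: thread C executes C3 (x = x + 3). Shared: x=5 y=-1 z=3. PCs: A@2 B@3 C@3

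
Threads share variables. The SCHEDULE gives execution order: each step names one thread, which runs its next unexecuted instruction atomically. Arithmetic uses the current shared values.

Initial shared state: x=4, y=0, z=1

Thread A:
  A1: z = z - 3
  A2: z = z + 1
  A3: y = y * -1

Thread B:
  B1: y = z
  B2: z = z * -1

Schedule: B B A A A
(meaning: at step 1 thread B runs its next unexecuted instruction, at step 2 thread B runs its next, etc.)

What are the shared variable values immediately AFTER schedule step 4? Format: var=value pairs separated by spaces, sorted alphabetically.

Answer: x=4 y=1 z=-3

Derivation:
Step 1: thread B executes B1 (y = z). Shared: x=4 y=1 z=1. PCs: A@0 B@1
Step 2: thread B executes B2 (z = z * -1). Shared: x=4 y=1 z=-1. PCs: A@0 B@2
Step 3: thread A executes A1 (z = z - 3). Shared: x=4 y=1 z=-4. PCs: A@1 B@2
Step 4: thread A executes A2 (z = z + 1). Shared: x=4 y=1 z=-3. PCs: A@2 B@2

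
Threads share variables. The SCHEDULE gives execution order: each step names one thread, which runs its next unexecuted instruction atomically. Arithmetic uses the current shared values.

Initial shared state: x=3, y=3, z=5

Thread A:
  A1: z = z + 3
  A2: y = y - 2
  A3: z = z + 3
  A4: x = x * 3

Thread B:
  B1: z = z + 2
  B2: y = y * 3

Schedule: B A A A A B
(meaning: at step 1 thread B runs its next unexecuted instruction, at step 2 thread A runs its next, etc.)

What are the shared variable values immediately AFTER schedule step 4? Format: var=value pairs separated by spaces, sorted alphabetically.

Step 1: thread B executes B1 (z = z + 2). Shared: x=3 y=3 z=7. PCs: A@0 B@1
Step 2: thread A executes A1 (z = z + 3). Shared: x=3 y=3 z=10. PCs: A@1 B@1
Step 3: thread A executes A2 (y = y - 2). Shared: x=3 y=1 z=10. PCs: A@2 B@1
Step 4: thread A executes A3 (z = z + 3). Shared: x=3 y=1 z=13. PCs: A@3 B@1

Answer: x=3 y=1 z=13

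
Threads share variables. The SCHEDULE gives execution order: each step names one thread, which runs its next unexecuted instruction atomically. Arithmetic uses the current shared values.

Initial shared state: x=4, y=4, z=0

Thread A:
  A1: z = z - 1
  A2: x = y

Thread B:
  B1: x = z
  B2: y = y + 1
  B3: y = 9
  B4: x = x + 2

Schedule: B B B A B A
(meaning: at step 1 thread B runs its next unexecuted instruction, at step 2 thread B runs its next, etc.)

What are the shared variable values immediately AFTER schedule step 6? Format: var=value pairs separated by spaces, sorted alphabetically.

Answer: x=9 y=9 z=-1

Derivation:
Step 1: thread B executes B1 (x = z). Shared: x=0 y=4 z=0. PCs: A@0 B@1
Step 2: thread B executes B2 (y = y + 1). Shared: x=0 y=5 z=0. PCs: A@0 B@2
Step 3: thread B executes B3 (y = 9). Shared: x=0 y=9 z=0. PCs: A@0 B@3
Step 4: thread A executes A1 (z = z - 1). Shared: x=0 y=9 z=-1. PCs: A@1 B@3
Step 5: thread B executes B4 (x = x + 2). Shared: x=2 y=9 z=-1. PCs: A@1 B@4
Step 6: thread A executes A2 (x = y). Shared: x=9 y=9 z=-1. PCs: A@2 B@4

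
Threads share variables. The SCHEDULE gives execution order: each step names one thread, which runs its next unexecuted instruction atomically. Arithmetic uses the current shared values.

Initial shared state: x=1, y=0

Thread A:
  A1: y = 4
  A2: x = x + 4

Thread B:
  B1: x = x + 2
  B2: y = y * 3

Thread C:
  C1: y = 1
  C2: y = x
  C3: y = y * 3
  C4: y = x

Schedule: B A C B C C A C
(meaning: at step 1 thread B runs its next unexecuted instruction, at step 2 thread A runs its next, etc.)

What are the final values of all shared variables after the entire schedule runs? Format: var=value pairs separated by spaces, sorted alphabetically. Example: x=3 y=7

Answer: x=7 y=7

Derivation:
Step 1: thread B executes B1 (x = x + 2). Shared: x=3 y=0. PCs: A@0 B@1 C@0
Step 2: thread A executes A1 (y = 4). Shared: x=3 y=4. PCs: A@1 B@1 C@0
Step 3: thread C executes C1 (y = 1). Shared: x=3 y=1. PCs: A@1 B@1 C@1
Step 4: thread B executes B2 (y = y * 3). Shared: x=3 y=3. PCs: A@1 B@2 C@1
Step 5: thread C executes C2 (y = x). Shared: x=3 y=3. PCs: A@1 B@2 C@2
Step 6: thread C executes C3 (y = y * 3). Shared: x=3 y=9. PCs: A@1 B@2 C@3
Step 7: thread A executes A2 (x = x + 4). Shared: x=7 y=9. PCs: A@2 B@2 C@3
Step 8: thread C executes C4 (y = x). Shared: x=7 y=7. PCs: A@2 B@2 C@4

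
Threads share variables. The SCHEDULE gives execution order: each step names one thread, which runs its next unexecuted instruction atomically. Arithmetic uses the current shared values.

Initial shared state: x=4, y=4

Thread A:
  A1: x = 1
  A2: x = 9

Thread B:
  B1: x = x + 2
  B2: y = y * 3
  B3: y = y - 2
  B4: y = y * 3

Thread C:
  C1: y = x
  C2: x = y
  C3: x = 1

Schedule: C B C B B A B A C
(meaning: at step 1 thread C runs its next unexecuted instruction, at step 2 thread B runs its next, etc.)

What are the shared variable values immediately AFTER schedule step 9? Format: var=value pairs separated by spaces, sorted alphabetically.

Step 1: thread C executes C1 (y = x). Shared: x=4 y=4. PCs: A@0 B@0 C@1
Step 2: thread B executes B1 (x = x + 2). Shared: x=6 y=4. PCs: A@0 B@1 C@1
Step 3: thread C executes C2 (x = y). Shared: x=4 y=4. PCs: A@0 B@1 C@2
Step 4: thread B executes B2 (y = y * 3). Shared: x=4 y=12. PCs: A@0 B@2 C@2
Step 5: thread B executes B3 (y = y - 2). Shared: x=4 y=10. PCs: A@0 B@3 C@2
Step 6: thread A executes A1 (x = 1). Shared: x=1 y=10. PCs: A@1 B@3 C@2
Step 7: thread B executes B4 (y = y * 3). Shared: x=1 y=30. PCs: A@1 B@4 C@2
Step 8: thread A executes A2 (x = 9). Shared: x=9 y=30. PCs: A@2 B@4 C@2
Step 9: thread C executes C3 (x = 1). Shared: x=1 y=30. PCs: A@2 B@4 C@3

Answer: x=1 y=30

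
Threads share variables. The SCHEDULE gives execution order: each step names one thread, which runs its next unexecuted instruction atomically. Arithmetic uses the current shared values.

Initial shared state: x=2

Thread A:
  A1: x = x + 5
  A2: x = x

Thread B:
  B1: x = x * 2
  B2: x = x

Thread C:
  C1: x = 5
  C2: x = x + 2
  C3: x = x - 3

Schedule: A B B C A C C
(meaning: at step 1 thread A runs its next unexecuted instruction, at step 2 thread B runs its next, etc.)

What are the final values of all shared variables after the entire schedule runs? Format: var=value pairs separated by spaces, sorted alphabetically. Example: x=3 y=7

Step 1: thread A executes A1 (x = x + 5). Shared: x=7. PCs: A@1 B@0 C@0
Step 2: thread B executes B1 (x = x * 2). Shared: x=14. PCs: A@1 B@1 C@0
Step 3: thread B executes B2 (x = x). Shared: x=14. PCs: A@1 B@2 C@0
Step 4: thread C executes C1 (x = 5). Shared: x=5. PCs: A@1 B@2 C@1
Step 5: thread A executes A2 (x = x). Shared: x=5. PCs: A@2 B@2 C@1
Step 6: thread C executes C2 (x = x + 2). Shared: x=7. PCs: A@2 B@2 C@2
Step 7: thread C executes C3 (x = x - 3). Shared: x=4. PCs: A@2 B@2 C@3

Answer: x=4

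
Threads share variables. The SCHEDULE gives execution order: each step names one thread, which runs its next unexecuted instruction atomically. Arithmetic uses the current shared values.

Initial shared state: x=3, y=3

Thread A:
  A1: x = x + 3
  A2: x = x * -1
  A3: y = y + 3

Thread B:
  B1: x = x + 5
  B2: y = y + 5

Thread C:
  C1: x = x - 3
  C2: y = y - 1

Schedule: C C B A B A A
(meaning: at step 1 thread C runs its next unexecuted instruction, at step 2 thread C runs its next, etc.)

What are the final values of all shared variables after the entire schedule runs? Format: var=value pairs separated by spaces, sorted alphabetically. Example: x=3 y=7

Answer: x=-8 y=10

Derivation:
Step 1: thread C executes C1 (x = x - 3). Shared: x=0 y=3. PCs: A@0 B@0 C@1
Step 2: thread C executes C2 (y = y - 1). Shared: x=0 y=2. PCs: A@0 B@0 C@2
Step 3: thread B executes B1 (x = x + 5). Shared: x=5 y=2. PCs: A@0 B@1 C@2
Step 4: thread A executes A1 (x = x + 3). Shared: x=8 y=2. PCs: A@1 B@1 C@2
Step 5: thread B executes B2 (y = y + 5). Shared: x=8 y=7. PCs: A@1 B@2 C@2
Step 6: thread A executes A2 (x = x * -1). Shared: x=-8 y=7. PCs: A@2 B@2 C@2
Step 7: thread A executes A3 (y = y + 3). Shared: x=-8 y=10. PCs: A@3 B@2 C@2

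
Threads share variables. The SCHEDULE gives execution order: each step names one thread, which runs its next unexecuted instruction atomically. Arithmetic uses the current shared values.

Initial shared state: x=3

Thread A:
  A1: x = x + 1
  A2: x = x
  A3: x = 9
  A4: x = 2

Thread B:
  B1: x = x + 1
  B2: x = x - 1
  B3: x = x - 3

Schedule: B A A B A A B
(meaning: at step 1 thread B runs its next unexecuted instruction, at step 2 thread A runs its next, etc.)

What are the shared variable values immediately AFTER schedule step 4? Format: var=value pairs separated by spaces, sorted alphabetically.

Step 1: thread B executes B1 (x = x + 1). Shared: x=4. PCs: A@0 B@1
Step 2: thread A executes A1 (x = x + 1). Shared: x=5. PCs: A@1 B@1
Step 3: thread A executes A2 (x = x). Shared: x=5. PCs: A@2 B@1
Step 4: thread B executes B2 (x = x - 1). Shared: x=4. PCs: A@2 B@2

Answer: x=4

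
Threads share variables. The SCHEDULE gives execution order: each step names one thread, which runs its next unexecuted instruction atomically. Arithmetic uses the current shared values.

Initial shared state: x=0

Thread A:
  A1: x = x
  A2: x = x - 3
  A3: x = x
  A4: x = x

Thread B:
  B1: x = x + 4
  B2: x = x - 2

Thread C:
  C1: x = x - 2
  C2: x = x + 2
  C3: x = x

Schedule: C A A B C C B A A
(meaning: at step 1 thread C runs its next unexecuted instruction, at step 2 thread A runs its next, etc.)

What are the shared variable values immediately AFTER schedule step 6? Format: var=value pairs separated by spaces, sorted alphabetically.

Step 1: thread C executes C1 (x = x - 2). Shared: x=-2. PCs: A@0 B@0 C@1
Step 2: thread A executes A1 (x = x). Shared: x=-2. PCs: A@1 B@0 C@1
Step 3: thread A executes A2 (x = x - 3). Shared: x=-5. PCs: A@2 B@0 C@1
Step 4: thread B executes B1 (x = x + 4). Shared: x=-1. PCs: A@2 B@1 C@1
Step 5: thread C executes C2 (x = x + 2). Shared: x=1. PCs: A@2 B@1 C@2
Step 6: thread C executes C3 (x = x). Shared: x=1. PCs: A@2 B@1 C@3

Answer: x=1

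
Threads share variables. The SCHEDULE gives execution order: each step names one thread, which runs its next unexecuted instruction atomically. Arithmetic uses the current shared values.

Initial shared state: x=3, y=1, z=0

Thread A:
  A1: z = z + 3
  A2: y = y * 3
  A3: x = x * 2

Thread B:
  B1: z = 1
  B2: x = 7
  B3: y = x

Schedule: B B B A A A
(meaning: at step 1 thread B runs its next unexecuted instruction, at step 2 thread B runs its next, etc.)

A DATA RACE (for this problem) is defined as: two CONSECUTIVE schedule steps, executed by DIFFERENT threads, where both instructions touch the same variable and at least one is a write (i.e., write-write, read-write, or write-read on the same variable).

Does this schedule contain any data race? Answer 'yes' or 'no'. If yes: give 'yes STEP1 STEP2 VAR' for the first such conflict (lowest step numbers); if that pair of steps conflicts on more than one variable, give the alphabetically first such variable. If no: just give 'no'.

Steps 1,2: same thread (B). No race.
Steps 2,3: same thread (B). No race.
Steps 3,4: B(r=x,w=y) vs A(r=z,w=z). No conflict.
Steps 4,5: same thread (A). No race.
Steps 5,6: same thread (A). No race.

Answer: no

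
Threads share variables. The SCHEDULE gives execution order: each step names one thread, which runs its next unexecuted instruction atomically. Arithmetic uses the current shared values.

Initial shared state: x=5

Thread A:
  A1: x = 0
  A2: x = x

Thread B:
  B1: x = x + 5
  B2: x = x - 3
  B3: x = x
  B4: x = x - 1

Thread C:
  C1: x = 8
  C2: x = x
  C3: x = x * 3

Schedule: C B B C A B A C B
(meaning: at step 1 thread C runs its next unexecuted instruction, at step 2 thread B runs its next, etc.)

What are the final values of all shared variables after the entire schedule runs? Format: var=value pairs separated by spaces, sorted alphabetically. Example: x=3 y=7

Step 1: thread C executes C1 (x = 8). Shared: x=8. PCs: A@0 B@0 C@1
Step 2: thread B executes B1 (x = x + 5). Shared: x=13. PCs: A@0 B@1 C@1
Step 3: thread B executes B2 (x = x - 3). Shared: x=10. PCs: A@0 B@2 C@1
Step 4: thread C executes C2 (x = x). Shared: x=10. PCs: A@0 B@2 C@2
Step 5: thread A executes A1 (x = 0). Shared: x=0. PCs: A@1 B@2 C@2
Step 6: thread B executes B3 (x = x). Shared: x=0. PCs: A@1 B@3 C@2
Step 7: thread A executes A2 (x = x). Shared: x=0. PCs: A@2 B@3 C@2
Step 8: thread C executes C3 (x = x * 3). Shared: x=0. PCs: A@2 B@3 C@3
Step 9: thread B executes B4 (x = x - 1). Shared: x=-1. PCs: A@2 B@4 C@3

Answer: x=-1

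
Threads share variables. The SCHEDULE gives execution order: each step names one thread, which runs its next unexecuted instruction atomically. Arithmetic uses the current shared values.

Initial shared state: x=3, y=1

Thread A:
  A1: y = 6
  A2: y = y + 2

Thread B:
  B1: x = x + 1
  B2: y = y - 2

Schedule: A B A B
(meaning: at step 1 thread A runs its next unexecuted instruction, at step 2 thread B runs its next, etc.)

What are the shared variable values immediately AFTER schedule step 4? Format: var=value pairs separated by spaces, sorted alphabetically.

Answer: x=4 y=6

Derivation:
Step 1: thread A executes A1 (y = 6). Shared: x=3 y=6. PCs: A@1 B@0
Step 2: thread B executes B1 (x = x + 1). Shared: x=4 y=6. PCs: A@1 B@1
Step 3: thread A executes A2 (y = y + 2). Shared: x=4 y=8. PCs: A@2 B@1
Step 4: thread B executes B2 (y = y - 2). Shared: x=4 y=6. PCs: A@2 B@2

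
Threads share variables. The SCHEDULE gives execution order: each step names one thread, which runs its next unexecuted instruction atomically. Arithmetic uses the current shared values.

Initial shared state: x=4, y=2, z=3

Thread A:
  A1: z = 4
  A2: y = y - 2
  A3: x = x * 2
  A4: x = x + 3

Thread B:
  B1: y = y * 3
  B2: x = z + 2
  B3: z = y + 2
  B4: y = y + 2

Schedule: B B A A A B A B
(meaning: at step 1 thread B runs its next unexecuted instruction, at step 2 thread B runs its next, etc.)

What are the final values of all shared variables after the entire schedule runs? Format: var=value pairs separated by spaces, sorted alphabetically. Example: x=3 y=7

Step 1: thread B executes B1 (y = y * 3). Shared: x=4 y=6 z=3. PCs: A@0 B@1
Step 2: thread B executes B2 (x = z + 2). Shared: x=5 y=6 z=3. PCs: A@0 B@2
Step 3: thread A executes A1 (z = 4). Shared: x=5 y=6 z=4. PCs: A@1 B@2
Step 4: thread A executes A2 (y = y - 2). Shared: x=5 y=4 z=4. PCs: A@2 B@2
Step 5: thread A executes A3 (x = x * 2). Shared: x=10 y=4 z=4. PCs: A@3 B@2
Step 6: thread B executes B3 (z = y + 2). Shared: x=10 y=4 z=6. PCs: A@3 B@3
Step 7: thread A executes A4 (x = x + 3). Shared: x=13 y=4 z=6. PCs: A@4 B@3
Step 8: thread B executes B4 (y = y + 2). Shared: x=13 y=6 z=6. PCs: A@4 B@4

Answer: x=13 y=6 z=6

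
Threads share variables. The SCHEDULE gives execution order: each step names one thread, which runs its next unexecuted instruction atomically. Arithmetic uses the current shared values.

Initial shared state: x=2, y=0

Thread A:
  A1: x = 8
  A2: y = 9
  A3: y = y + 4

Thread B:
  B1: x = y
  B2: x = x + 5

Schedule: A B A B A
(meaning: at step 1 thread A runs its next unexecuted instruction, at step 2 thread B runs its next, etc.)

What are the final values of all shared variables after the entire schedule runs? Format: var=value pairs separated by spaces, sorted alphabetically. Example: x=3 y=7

Step 1: thread A executes A1 (x = 8). Shared: x=8 y=0. PCs: A@1 B@0
Step 2: thread B executes B1 (x = y). Shared: x=0 y=0. PCs: A@1 B@1
Step 3: thread A executes A2 (y = 9). Shared: x=0 y=9. PCs: A@2 B@1
Step 4: thread B executes B2 (x = x + 5). Shared: x=5 y=9. PCs: A@2 B@2
Step 5: thread A executes A3 (y = y + 4). Shared: x=5 y=13. PCs: A@3 B@2

Answer: x=5 y=13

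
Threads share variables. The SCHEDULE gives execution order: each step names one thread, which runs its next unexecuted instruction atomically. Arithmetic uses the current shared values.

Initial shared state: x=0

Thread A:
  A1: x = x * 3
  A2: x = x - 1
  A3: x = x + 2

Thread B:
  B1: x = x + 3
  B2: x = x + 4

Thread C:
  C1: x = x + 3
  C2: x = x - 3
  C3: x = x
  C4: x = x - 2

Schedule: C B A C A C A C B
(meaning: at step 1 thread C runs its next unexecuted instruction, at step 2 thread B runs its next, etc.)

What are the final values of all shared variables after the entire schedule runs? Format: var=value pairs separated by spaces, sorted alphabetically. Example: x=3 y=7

Step 1: thread C executes C1 (x = x + 3). Shared: x=3. PCs: A@0 B@0 C@1
Step 2: thread B executes B1 (x = x + 3). Shared: x=6. PCs: A@0 B@1 C@1
Step 3: thread A executes A1 (x = x * 3). Shared: x=18. PCs: A@1 B@1 C@1
Step 4: thread C executes C2 (x = x - 3). Shared: x=15. PCs: A@1 B@1 C@2
Step 5: thread A executes A2 (x = x - 1). Shared: x=14. PCs: A@2 B@1 C@2
Step 6: thread C executes C3 (x = x). Shared: x=14. PCs: A@2 B@1 C@3
Step 7: thread A executes A3 (x = x + 2). Shared: x=16. PCs: A@3 B@1 C@3
Step 8: thread C executes C4 (x = x - 2). Shared: x=14. PCs: A@3 B@1 C@4
Step 9: thread B executes B2 (x = x + 4). Shared: x=18. PCs: A@3 B@2 C@4

Answer: x=18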